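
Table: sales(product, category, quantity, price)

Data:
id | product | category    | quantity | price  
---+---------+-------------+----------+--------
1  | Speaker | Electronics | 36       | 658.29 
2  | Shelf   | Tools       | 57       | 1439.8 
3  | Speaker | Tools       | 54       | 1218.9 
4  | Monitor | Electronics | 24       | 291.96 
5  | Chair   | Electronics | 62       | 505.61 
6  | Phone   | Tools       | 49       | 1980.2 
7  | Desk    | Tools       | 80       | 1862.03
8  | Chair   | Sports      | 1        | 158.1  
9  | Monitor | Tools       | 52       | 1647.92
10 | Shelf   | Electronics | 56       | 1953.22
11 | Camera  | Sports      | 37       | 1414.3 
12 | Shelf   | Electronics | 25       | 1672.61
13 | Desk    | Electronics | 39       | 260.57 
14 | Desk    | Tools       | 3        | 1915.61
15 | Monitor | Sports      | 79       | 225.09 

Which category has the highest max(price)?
SELECT category, MAX(price) as val
FROM sales
GROUP BY category
ORDER BY val DESC
LIMIT 1

Result: Tools with max(price) = 1980.20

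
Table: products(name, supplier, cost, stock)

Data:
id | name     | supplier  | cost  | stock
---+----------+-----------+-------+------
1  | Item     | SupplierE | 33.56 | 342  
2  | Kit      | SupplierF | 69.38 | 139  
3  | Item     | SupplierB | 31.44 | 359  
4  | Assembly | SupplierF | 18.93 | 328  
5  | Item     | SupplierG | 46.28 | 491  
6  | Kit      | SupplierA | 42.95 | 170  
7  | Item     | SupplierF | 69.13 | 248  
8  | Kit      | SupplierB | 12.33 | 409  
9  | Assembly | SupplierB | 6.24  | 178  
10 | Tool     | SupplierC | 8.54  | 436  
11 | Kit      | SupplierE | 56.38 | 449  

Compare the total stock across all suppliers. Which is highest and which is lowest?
SELECT supplier, SUM(stock)
FROM products
GROUP BY supplier
ORDER BY SUM(stock)

All groups:
  SupplierA: 170
  SupplierC: 436
  SupplierG: 491
  SupplierF: 715
  SupplierE: 791
  SupplierB: 946

Highest: SupplierB (946)
Lowest: SupplierA (170)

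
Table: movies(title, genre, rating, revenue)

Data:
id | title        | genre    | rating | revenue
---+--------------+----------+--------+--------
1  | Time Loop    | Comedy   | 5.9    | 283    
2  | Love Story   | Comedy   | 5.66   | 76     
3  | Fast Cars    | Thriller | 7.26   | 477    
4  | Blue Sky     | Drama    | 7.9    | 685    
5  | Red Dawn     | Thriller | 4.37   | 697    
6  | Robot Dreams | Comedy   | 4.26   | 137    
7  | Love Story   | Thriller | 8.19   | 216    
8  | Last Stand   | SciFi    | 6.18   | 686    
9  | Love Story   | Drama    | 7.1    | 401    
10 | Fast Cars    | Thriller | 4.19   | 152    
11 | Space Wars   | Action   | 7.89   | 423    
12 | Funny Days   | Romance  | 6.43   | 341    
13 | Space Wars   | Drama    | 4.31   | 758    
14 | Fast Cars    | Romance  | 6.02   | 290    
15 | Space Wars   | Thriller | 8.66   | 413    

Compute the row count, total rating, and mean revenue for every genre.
SELECT genre,
       COUNT(*) as cnt,
       SUM(rating) as total_rating,
       AVG(revenue) as avg_revenue
FROM movies
GROUP BY genre

Result:
  Action: 1 records, 7.89 total rating, 423.00 avg revenue
  Comedy: 3 records, 15.82 total rating, 165.33 avg revenue
  Drama: 3 records, 19.31 total rating, 614.67 avg revenue
  Romance: 2 records, 12.45 total rating, 315.50 avg revenue
  SciFi: 1 records, 6.18 total rating, 686.00 avg revenue
  Thriller: 5 records, 32.67 total rating, 391.00 avg revenue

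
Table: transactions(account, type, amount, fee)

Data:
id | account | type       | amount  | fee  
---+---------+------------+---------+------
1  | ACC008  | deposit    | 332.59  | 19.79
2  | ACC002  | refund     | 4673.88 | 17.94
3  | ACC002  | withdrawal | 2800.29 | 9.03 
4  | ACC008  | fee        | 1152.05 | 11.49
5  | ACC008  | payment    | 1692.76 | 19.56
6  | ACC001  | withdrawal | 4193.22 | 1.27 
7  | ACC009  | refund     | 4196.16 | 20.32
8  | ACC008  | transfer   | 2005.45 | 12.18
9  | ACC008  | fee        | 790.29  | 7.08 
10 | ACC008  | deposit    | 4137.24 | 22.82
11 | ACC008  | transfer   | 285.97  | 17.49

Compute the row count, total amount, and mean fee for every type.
SELECT type,
       COUNT(*) as cnt,
       SUM(amount) as total_amount,
       AVG(fee) as avg_fee
FROM transactions
GROUP BY type

Result:
  deposit: 2 records, 4469.83 total amount, 21.31 avg fee
  fee: 2 records, 1942.34 total amount, 9.29 avg fee
  payment: 1 records, 1692.76 total amount, 19.56 avg fee
  refund: 2 records, 8870.04 total amount, 19.13 avg fee
  transfer: 2 records, 2291.42 total amount, 14.84 avg fee
  withdrawal: 2 records, 6993.51 total amount, 5.15 avg fee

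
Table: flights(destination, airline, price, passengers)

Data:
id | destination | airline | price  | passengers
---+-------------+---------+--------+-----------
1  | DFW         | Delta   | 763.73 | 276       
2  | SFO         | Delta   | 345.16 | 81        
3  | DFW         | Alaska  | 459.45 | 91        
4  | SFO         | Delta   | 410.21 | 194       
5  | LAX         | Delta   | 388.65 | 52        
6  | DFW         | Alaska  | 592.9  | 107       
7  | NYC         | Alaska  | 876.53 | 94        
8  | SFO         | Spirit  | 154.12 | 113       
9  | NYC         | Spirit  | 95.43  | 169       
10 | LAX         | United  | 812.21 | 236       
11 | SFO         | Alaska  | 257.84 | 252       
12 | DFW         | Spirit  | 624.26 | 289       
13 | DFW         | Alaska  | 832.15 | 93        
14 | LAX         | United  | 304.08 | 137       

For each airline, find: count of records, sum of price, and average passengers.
SELECT airline,
       COUNT(*) as cnt,
       SUM(price) as total_price,
       AVG(passengers) as avg_passengers
FROM flights
GROUP BY airline

Result:
  Alaska: 5 records, 3018.87 total price, 127.40 avg passengers
  Delta: 4 records, 1907.75 total price, 150.75 avg passengers
  Spirit: 3 records, 873.81 total price, 190.33 avg passengers
  United: 2 records, 1116.29 total price, 186.50 avg passengers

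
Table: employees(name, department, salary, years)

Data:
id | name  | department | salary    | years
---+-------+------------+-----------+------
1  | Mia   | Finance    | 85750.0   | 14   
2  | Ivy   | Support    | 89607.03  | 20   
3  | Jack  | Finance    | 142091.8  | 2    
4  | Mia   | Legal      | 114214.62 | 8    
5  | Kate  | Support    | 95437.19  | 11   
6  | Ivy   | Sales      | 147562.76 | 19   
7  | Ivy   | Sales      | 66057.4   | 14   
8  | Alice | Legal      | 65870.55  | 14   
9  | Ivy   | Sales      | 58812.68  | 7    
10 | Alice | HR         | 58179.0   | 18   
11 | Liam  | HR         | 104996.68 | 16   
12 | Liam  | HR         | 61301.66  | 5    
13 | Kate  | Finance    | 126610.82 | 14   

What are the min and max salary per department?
SELECT department, MIN(salary), MAX(salary)
FROM employees
GROUP BY department

Result:
  Finance: min=85750.00, max=142091.80
  HR: min=58179.00, max=104996.68
  Legal: min=65870.55, max=114214.62
  Sales: min=58812.68, max=147562.76
  Support: min=89607.03, max=95437.19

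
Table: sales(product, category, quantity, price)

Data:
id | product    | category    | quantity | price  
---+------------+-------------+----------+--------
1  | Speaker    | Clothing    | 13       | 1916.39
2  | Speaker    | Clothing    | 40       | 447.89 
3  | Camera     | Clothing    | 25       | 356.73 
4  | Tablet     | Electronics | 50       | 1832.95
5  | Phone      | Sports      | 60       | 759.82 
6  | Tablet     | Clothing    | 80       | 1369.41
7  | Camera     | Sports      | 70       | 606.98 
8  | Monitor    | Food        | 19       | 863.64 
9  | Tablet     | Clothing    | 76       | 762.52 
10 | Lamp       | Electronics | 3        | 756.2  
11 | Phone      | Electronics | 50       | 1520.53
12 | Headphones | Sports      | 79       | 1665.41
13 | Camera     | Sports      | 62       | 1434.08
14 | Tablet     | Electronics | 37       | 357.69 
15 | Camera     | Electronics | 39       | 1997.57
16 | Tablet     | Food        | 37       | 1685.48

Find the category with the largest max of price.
SELECT category, MAX(price) as val
FROM sales
GROUP BY category
ORDER BY val DESC
LIMIT 1

Result: Electronics with max(price) = 1997.57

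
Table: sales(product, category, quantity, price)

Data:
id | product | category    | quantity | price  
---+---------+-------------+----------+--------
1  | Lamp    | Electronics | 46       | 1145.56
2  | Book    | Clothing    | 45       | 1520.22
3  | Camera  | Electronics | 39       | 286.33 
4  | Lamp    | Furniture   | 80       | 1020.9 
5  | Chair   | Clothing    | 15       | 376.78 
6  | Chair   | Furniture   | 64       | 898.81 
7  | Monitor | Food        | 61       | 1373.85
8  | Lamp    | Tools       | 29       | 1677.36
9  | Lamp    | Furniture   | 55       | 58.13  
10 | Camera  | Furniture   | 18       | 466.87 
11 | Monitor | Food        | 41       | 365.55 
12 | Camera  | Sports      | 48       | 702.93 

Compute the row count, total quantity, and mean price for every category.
SELECT category,
       COUNT(*) as cnt,
       SUM(quantity) as total_quantity,
       AVG(price) as avg_price
FROM sales
GROUP BY category

Result:
  Clothing: 2 records, 60 total quantity, 948.50 avg price
  Electronics: 2 records, 85 total quantity, 715.95 avg price
  Food: 2 records, 102 total quantity, 869.70 avg price
  Furniture: 4 records, 217 total quantity, 611.18 avg price
  Sports: 1 records, 48 total quantity, 702.93 avg price
  Tools: 1 records, 29 total quantity, 1677.36 avg price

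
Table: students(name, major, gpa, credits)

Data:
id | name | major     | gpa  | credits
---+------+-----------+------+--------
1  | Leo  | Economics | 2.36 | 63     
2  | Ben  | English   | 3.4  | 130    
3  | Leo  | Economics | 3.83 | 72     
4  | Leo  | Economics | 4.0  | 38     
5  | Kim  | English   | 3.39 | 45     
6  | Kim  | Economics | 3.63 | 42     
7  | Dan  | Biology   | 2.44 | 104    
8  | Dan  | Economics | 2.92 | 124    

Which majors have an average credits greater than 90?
SELECT major, AVG(credits)
FROM students
GROUP BY major
HAVING AVG(credits) > 90

Result:
  Biology: avg=104.00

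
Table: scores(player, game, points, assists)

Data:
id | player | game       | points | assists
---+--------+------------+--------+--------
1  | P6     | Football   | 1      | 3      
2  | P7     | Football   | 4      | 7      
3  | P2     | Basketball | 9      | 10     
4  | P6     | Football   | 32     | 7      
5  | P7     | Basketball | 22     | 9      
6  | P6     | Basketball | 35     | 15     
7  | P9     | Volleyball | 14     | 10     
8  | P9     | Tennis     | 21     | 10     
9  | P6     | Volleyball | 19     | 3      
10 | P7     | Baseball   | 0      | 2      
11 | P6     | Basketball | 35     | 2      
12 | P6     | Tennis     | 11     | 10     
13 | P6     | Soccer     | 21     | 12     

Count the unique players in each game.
SELECT game, COUNT(DISTINCT player)
FROM scores
GROUP BY game

Result:
  Baseball: 1 distinct
  Basketball: 3 distinct
  Football: 2 distinct
  Soccer: 1 distinct
  Tennis: 2 distinct
  Volleyball: 2 distinct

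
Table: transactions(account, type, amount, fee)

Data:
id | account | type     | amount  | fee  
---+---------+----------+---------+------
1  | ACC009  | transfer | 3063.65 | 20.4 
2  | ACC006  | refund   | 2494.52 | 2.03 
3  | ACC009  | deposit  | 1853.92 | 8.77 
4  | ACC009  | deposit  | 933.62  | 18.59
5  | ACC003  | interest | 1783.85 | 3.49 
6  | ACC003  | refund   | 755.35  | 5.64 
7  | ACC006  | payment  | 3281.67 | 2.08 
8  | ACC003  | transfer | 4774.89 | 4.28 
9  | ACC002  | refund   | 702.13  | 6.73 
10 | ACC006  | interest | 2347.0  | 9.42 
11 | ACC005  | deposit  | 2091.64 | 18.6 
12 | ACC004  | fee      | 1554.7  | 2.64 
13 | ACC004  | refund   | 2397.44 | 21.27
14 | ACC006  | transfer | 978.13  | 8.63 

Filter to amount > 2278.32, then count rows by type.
SELECT type, COUNT(*)
FROM transactions
WHERE amount > 2278.32
GROUP BY type

Note: WHERE filters rows before grouping.

Result:
  interest: 1
  payment: 1
  refund: 2
  transfer: 2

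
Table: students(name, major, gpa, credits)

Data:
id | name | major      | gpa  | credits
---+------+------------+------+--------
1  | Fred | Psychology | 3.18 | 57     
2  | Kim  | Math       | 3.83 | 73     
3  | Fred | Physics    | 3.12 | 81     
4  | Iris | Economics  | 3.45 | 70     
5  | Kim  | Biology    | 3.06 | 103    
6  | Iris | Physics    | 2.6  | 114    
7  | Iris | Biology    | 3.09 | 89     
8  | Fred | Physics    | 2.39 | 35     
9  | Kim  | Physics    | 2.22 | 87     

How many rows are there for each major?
SELECT major, COUNT(*) as count
FROM students
GROUP BY major

Result:
  Biology: 2
  Economics: 1
  Math: 1
  Physics: 4
  Psychology: 1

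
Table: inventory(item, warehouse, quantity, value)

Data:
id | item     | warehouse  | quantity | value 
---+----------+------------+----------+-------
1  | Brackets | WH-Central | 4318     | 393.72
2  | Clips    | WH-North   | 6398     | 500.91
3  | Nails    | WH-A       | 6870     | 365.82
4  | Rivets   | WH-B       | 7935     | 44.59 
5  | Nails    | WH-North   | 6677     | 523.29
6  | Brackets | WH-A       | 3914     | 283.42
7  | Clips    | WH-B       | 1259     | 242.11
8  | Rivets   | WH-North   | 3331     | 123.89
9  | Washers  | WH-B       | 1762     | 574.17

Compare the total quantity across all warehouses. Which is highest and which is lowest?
SELECT warehouse, SUM(quantity)
FROM inventory
GROUP BY warehouse
ORDER BY SUM(quantity)

All groups:
  WH-Central: 4318
  WH-A: 10784
  WH-B: 10956
  WH-North: 16406

Highest: WH-North (16406)
Lowest: WH-Central (4318)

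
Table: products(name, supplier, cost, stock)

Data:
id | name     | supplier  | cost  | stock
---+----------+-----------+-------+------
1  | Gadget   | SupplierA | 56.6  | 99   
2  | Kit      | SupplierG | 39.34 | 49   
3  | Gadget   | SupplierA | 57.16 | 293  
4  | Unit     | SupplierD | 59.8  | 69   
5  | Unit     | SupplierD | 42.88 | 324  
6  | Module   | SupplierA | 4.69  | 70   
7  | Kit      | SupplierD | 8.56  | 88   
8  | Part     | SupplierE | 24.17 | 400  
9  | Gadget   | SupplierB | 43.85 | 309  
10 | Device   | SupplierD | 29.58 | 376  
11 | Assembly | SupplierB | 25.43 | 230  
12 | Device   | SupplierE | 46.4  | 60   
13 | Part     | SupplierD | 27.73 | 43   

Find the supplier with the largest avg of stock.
SELECT supplier, AVG(stock) as val
FROM products
GROUP BY supplier
ORDER BY val DESC
LIMIT 1

Result: SupplierB with avg(stock) = 269.50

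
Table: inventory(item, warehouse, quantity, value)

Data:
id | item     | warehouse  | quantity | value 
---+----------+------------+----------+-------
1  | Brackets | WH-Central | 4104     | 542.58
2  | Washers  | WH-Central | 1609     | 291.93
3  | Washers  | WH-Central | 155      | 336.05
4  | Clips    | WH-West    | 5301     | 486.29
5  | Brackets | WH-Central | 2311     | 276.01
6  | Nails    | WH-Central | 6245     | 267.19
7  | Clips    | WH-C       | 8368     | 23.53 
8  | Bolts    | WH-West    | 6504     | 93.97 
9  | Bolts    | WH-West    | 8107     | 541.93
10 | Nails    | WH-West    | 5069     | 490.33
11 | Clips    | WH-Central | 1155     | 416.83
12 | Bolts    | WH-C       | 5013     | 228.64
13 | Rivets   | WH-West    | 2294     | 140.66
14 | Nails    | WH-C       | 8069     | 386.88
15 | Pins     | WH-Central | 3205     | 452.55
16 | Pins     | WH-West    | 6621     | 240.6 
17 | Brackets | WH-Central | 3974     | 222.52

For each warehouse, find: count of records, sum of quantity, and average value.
SELECT warehouse,
       COUNT(*) as cnt,
       SUM(quantity) as total_quantity,
       AVG(value) as avg_value
FROM inventory
GROUP BY warehouse

Result:
  WH-C: 3 records, 21450 total quantity, 213.02 avg value
  WH-Central: 8 records, 22758 total quantity, 350.71 avg value
  WH-West: 6 records, 33896 total quantity, 332.30 avg value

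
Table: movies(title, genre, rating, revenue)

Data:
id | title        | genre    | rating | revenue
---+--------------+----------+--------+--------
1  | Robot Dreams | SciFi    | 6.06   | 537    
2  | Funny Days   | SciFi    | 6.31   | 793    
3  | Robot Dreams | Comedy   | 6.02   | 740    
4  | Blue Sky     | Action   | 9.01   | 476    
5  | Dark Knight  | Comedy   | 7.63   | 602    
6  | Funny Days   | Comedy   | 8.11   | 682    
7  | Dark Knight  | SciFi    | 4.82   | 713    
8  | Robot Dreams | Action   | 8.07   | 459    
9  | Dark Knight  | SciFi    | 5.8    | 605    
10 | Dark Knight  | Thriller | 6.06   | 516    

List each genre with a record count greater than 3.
SELECT genre, COUNT(*) as cnt
FROM movies
GROUP BY genre
HAVING COUNT(*) > 3

Result:
  SciFi: 4

Note: HAVING filters groups after aggregation, WHERE filters rows before.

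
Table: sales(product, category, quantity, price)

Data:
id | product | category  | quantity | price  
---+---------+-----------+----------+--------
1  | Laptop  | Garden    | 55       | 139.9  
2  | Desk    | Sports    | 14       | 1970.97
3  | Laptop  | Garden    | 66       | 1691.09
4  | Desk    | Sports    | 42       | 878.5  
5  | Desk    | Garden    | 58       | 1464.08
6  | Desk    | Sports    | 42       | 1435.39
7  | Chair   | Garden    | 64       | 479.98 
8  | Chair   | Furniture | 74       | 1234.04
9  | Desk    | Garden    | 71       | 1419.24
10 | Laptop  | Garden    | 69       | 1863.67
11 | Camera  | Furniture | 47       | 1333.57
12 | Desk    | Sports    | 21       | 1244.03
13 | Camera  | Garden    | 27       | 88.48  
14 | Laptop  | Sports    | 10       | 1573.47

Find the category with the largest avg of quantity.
SELECT category, AVG(quantity) as val
FROM sales
GROUP BY category
ORDER BY val DESC
LIMIT 1

Result: Furniture with avg(quantity) = 60.50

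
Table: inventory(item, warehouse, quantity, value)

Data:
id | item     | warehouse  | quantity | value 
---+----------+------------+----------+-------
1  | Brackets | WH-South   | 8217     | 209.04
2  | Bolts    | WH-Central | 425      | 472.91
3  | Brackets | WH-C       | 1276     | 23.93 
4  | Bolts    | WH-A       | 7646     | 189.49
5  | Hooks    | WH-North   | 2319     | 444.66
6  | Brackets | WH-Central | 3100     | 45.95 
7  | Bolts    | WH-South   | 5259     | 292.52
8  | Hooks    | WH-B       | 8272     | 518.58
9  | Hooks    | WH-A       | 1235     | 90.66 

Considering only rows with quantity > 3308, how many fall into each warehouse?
SELECT warehouse, COUNT(*)
FROM inventory
WHERE quantity > 3308
GROUP BY warehouse

Note: WHERE filters rows before grouping.

Result:
  WH-A: 1
  WH-B: 1
  WH-South: 2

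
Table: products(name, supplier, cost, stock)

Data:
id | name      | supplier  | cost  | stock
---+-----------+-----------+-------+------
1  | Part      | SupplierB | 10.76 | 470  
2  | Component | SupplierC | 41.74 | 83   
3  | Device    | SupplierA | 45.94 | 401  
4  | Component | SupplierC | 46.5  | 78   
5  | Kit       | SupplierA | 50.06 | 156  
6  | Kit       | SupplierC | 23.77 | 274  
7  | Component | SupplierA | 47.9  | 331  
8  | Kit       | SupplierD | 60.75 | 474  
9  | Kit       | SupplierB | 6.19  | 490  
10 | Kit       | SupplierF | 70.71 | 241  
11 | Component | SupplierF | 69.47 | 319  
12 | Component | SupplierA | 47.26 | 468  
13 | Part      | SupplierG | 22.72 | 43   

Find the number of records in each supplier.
SELECT supplier, COUNT(*) as count
FROM products
GROUP BY supplier

Result:
  SupplierA: 4
  SupplierB: 2
  SupplierC: 3
  SupplierD: 1
  SupplierF: 2
  SupplierG: 1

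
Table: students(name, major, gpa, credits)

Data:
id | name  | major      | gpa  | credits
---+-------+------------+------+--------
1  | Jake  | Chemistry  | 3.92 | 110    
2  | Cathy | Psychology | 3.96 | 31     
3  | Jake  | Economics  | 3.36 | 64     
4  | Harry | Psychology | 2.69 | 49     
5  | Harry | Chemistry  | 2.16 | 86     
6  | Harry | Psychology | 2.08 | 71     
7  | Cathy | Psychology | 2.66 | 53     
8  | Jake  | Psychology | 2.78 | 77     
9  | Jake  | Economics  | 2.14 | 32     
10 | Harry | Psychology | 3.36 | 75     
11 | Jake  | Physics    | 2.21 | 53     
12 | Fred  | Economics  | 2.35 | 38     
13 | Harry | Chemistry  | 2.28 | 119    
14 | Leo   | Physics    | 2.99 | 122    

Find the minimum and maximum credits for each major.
SELECT major, MIN(credits), MAX(credits)
FROM students
GROUP BY major

Result:
  Chemistry: min=86, max=119
  Economics: min=32, max=64
  Physics: min=53, max=122
  Psychology: min=31, max=77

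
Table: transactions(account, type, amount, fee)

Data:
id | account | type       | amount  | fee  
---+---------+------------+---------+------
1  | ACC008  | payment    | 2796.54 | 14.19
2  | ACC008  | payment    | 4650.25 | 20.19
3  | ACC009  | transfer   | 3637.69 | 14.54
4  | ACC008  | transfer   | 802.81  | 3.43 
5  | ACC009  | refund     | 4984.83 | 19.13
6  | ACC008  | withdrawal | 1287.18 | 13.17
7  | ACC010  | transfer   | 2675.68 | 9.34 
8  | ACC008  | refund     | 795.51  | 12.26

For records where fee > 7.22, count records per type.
SELECT type, COUNT(*)
FROM transactions
WHERE fee > 7.22
GROUP BY type

Note: WHERE filters rows before grouping.

Result:
  payment: 2
  refund: 2
  transfer: 2
  withdrawal: 1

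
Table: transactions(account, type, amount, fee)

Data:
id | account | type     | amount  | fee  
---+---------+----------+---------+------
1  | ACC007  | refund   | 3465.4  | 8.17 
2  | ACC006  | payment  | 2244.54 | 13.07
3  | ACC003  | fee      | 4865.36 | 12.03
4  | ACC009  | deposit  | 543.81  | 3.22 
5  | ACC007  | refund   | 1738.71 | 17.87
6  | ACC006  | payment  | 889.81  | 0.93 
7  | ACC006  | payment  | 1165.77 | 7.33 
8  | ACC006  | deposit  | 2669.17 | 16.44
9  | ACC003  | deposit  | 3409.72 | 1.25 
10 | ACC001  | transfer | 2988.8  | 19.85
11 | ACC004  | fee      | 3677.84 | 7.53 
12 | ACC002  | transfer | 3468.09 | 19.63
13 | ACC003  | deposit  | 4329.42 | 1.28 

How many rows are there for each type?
SELECT type, COUNT(*) as count
FROM transactions
GROUP BY type

Result:
  deposit: 4
  fee: 2
  payment: 3
  refund: 2
  transfer: 2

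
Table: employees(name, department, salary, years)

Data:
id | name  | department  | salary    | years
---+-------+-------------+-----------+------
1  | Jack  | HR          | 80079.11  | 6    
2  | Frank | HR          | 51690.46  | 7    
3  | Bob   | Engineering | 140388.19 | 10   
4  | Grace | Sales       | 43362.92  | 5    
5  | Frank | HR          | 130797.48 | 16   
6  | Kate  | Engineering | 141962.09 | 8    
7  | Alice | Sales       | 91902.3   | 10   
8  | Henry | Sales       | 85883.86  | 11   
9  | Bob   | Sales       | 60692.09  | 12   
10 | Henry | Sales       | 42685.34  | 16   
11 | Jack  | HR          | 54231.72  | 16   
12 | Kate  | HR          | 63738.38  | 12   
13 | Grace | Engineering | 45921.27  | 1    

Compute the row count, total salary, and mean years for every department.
SELECT department,
       COUNT(*) as cnt,
       SUM(salary) as total_salary,
       AVG(years) as avg_years
FROM employees
GROUP BY department

Result:
  Engineering: 3 records, 328271.55 total salary, 6.33 avg years
  HR: 5 records, 380537.15 total salary, 11.40 avg years
  Sales: 5 records, 324526.51 total salary, 10.80 avg years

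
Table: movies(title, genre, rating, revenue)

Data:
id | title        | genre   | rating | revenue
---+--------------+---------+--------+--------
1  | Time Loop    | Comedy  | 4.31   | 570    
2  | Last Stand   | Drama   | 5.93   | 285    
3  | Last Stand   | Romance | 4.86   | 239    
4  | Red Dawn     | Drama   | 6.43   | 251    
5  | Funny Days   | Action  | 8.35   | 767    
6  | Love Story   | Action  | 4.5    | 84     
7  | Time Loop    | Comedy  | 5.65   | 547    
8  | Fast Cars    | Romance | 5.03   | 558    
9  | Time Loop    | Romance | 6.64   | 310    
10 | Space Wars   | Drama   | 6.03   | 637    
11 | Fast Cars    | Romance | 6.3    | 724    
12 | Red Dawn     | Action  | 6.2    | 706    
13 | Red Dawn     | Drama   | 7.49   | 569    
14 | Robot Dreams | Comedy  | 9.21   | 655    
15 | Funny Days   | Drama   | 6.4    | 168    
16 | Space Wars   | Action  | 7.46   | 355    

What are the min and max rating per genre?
SELECT genre, MIN(rating), MAX(rating)
FROM movies
GROUP BY genre

Result:
  Action: min=4.50, max=8.35
  Comedy: min=4.31, max=9.21
  Drama: min=5.93, max=7.49
  Romance: min=4.86, max=6.64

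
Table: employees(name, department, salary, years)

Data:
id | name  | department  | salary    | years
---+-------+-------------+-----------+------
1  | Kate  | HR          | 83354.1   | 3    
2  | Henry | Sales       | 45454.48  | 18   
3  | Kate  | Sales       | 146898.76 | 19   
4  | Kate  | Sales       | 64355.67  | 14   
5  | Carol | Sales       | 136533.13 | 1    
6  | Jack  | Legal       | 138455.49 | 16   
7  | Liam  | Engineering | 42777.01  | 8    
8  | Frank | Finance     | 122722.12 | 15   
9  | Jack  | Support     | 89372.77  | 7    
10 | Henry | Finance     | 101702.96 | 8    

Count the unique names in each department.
SELECT department, COUNT(DISTINCT name)
FROM employees
GROUP BY department

Result:
  Engineering: 1 distinct
  Finance: 2 distinct
  HR: 1 distinct
  Legal: 1 distinct
  Sales: 3 distinct
  Support: 1 distinct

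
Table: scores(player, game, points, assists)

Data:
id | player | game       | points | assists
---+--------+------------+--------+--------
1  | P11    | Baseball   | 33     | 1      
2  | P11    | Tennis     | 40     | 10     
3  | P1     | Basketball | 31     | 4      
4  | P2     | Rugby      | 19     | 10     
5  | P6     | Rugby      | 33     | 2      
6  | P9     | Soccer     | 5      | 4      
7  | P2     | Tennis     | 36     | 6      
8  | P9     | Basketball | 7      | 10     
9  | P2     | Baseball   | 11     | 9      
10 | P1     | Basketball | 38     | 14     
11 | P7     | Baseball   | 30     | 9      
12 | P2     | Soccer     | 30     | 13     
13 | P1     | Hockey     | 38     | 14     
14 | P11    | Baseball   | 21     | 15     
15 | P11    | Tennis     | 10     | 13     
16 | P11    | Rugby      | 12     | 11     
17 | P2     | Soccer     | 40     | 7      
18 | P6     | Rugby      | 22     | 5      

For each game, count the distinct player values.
SELECT game, COUNT(DISTINCT player)
FROM scores
GROUP BY game

Result:
  Baseball: 3 distinct
  Basketball: 2 distinct
  Hockey: 1 distinct
  Rugby: 3 distinct
  Soccer: 2 distinct
  Tennis: 2 distinct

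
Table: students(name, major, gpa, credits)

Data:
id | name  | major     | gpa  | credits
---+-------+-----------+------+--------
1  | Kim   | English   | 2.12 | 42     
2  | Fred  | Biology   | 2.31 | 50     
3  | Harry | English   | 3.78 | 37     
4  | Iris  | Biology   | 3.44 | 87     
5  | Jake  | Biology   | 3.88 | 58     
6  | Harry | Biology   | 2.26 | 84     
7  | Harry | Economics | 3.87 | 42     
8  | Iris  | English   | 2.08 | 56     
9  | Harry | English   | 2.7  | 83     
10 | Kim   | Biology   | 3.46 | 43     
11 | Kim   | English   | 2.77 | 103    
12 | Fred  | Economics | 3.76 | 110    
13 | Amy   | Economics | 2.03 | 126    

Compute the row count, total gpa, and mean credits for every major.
SELECT major,
       COUNT(*) as cnt,
       SUM(gpa) as total_gpa,
       AVG(credits) as avg_credits
FROM students
GROUP BY major

Result:
  Biology: 5 records, 15.35 total gpa, 64.40 avg credits
  Economics: 3 records, 9.66 total gpa, 92.67 avg credits
  English: 5 records, 13.45 total gpa, 64.20 avg credits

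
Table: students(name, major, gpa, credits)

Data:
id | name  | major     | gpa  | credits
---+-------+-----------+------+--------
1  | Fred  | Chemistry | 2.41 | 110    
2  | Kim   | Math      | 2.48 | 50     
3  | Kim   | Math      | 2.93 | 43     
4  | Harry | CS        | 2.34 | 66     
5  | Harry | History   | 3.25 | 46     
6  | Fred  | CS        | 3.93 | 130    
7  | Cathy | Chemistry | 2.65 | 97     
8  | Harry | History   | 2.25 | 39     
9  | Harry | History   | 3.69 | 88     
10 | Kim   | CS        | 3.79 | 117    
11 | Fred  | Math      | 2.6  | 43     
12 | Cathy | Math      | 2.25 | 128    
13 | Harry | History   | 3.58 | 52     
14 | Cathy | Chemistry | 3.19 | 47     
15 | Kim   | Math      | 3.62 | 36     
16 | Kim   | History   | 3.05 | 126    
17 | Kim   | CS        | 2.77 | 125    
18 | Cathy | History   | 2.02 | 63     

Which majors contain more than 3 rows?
SELECT major, COUNT(*) as cnt
FROM students
GROUP BY major
HAVING COUNT(*) > 3

Result:
  CS: 4
  History: 6
  Math: 5

Note: HAVING filters groups after aggregation, WHERE filters rows before.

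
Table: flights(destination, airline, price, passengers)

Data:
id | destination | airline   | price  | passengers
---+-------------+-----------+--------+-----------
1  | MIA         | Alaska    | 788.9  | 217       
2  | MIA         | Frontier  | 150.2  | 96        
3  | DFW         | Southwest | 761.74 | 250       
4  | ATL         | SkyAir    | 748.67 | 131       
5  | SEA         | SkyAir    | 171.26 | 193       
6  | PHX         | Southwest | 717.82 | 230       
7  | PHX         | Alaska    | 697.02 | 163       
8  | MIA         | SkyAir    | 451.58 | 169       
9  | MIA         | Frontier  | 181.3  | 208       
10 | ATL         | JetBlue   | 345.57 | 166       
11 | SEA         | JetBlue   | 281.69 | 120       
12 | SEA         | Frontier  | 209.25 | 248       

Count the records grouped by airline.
SELECT airline, COUNT(*) as count
FROM flights
GROUP BY airline

Result:
  Alaska: 2
  Frontier: 3
  JetBlue: 2
  SkyAir: 3
  Southwest: 2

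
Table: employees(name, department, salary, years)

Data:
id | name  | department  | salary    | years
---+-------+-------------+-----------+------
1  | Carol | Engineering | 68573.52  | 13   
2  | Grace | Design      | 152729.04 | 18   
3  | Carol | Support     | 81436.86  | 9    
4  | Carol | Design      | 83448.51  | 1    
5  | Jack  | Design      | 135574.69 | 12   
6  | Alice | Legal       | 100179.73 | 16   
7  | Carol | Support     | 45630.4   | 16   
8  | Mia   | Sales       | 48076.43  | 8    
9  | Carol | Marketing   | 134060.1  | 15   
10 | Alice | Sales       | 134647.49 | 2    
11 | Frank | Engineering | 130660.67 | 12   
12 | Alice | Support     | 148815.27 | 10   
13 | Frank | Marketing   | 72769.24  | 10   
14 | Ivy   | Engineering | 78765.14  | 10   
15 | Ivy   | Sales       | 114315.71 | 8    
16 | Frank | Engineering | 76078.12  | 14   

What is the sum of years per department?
SELECT department, SUM(years) as result
FROM employees
GROUP BY department

Result:
  Design: 31
  Engineering: 49
  Legal: 16
  Marketing: 25
  Sales: 18
  Support: 35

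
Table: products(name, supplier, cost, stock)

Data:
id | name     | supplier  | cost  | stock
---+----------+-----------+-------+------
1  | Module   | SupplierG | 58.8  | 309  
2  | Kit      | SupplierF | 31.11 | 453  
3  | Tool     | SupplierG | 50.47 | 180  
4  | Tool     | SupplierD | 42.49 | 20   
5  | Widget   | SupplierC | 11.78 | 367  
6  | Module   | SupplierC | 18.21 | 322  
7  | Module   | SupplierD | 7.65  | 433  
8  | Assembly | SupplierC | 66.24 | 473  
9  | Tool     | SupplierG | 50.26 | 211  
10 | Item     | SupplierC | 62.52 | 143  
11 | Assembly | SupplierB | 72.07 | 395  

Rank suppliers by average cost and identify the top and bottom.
SELECT supplier, AVG(cost)
FROM products
GROUP BY supplier
ORDER BY AVG(cost)

All groups:
  SupplierD: 25.07
  SupplierF: 31.11
  SupplierC: 39.69
  SupplierG: 53.18
  SupplierB: 72.07

Highest: SupplierB (72.07)
Lowest: SupplierD (25.07)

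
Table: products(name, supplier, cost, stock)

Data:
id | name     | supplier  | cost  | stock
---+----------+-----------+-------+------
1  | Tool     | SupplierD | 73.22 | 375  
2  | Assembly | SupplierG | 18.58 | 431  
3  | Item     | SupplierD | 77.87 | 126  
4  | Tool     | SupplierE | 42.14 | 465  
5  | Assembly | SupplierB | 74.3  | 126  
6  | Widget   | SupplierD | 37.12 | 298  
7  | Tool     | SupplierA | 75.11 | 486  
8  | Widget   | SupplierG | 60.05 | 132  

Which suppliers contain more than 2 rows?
SELECT supplier, COUNT(*) as cnt
FROM products
GROUP BY supplier
HAVING COUNT(*) > 2

Result:
  SupplierD: 3

Note: HAVING filters groups after aggregation, WHERE filters rows before.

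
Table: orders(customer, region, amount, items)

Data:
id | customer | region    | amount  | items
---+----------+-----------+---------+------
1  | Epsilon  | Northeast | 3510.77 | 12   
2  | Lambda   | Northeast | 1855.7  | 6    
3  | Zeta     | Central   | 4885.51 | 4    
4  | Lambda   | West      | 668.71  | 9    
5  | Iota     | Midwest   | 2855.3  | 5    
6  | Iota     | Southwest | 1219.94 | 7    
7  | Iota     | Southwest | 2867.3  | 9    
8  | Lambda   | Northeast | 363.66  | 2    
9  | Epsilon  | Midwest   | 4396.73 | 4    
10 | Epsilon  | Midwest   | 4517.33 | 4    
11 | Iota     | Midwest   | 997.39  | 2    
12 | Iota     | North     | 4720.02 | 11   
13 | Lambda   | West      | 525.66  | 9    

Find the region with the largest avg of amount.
SELECT region, AVG(amount) as val
FROM orders
GROUP BY region
ORDER BY val DESC
LIMIT 1

Result: Central with avg(amount) = 4885.51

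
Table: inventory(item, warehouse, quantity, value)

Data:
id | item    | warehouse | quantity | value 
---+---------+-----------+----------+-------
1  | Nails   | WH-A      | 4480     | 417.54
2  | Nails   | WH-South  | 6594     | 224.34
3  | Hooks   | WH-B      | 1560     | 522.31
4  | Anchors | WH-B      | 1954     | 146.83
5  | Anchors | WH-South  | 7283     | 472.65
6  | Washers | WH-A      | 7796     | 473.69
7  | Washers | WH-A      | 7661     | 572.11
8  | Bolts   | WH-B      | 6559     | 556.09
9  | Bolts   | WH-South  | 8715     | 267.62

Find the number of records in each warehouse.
SELECT warehouse, COUNT(*) as count
FROM inventory
GROUP BY warehouse

Result:
  WH-A: 3
  WH-B: 3
  WH-South: 3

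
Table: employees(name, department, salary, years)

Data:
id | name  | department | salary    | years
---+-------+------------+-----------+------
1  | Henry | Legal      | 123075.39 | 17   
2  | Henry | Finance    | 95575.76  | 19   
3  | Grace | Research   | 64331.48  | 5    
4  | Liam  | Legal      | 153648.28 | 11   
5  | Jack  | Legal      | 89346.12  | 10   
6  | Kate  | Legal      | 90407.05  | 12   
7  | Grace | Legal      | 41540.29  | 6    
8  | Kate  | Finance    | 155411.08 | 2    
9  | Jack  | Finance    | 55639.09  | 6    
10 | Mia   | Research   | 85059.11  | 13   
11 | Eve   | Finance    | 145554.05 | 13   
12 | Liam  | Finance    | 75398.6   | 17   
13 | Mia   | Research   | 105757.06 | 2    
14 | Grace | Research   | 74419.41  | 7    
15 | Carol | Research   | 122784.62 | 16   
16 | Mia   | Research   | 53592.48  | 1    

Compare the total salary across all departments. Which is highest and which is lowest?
SELECT department, SUM(salary)
FROM employees
GROUP BY department
ORDER BY SUM(salary)

All groups:
  Legal: 498017.13
  Research: 505944.16
  Finance: 527578.58

Highest: Finance (527578.58)
Lowest: Legal (498017.13)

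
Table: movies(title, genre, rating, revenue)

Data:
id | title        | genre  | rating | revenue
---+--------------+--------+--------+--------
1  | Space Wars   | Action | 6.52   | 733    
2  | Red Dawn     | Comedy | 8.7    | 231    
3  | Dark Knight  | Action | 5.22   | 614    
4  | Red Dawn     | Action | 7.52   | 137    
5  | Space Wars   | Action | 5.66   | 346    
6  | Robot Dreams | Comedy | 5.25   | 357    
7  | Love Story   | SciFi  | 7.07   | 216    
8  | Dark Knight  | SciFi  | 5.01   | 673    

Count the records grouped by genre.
SELECT genre, COUNT(*) as count
FROM movies
GROUP BY genre

Result:
  Action: 4
  Comedy: 2
  SciFi: 2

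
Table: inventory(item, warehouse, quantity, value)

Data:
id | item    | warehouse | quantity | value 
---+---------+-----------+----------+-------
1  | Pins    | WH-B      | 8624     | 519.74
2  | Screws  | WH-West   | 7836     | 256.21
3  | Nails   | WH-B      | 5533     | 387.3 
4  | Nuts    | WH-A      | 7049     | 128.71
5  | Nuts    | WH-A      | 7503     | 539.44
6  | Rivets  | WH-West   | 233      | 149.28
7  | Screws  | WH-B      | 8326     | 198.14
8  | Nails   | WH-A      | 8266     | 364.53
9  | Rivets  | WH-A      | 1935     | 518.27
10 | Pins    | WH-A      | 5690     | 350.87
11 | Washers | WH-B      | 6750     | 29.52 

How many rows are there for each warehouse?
SELECT warehouse, COUNT(*) as count
FROM inventory
GROUP BY warehouse

Result:
  WH-A: 5
  WH-B: 4
  WH-West: 2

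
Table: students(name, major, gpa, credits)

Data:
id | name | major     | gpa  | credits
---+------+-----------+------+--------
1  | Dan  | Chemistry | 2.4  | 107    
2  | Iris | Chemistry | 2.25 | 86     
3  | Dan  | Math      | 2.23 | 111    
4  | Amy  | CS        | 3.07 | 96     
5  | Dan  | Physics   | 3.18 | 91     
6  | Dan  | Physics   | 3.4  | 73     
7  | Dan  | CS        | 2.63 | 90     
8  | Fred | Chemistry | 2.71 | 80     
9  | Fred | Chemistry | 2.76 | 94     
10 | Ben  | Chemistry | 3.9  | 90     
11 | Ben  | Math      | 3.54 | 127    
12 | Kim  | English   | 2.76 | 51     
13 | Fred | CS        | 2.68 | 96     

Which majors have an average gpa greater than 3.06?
SELECT major, AVG(gpa)
FROM students
GROUP BY major
HAVING AVG(gpa) > 3.06

Result:
  Physics: avg=3.29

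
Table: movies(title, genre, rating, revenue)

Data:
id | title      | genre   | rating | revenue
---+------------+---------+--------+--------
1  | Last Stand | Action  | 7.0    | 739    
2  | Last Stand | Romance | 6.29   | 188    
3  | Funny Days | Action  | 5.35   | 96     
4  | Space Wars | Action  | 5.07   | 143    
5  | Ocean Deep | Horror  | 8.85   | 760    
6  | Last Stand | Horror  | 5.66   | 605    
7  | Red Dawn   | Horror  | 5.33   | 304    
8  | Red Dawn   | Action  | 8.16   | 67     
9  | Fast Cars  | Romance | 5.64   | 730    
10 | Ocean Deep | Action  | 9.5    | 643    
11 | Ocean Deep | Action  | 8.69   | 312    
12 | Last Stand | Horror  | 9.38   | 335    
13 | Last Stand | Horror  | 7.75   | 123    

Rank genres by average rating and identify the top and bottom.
SELECT genre, AVG(rating)
FROM movies
GROUP BY genre
ORDER BY AVG(rating)

All groups:
  Romance: 5.97
  Action: 7.30
  Horror: 7.39

Highest: Horror (7.39)
Lowest: Romance (5.97)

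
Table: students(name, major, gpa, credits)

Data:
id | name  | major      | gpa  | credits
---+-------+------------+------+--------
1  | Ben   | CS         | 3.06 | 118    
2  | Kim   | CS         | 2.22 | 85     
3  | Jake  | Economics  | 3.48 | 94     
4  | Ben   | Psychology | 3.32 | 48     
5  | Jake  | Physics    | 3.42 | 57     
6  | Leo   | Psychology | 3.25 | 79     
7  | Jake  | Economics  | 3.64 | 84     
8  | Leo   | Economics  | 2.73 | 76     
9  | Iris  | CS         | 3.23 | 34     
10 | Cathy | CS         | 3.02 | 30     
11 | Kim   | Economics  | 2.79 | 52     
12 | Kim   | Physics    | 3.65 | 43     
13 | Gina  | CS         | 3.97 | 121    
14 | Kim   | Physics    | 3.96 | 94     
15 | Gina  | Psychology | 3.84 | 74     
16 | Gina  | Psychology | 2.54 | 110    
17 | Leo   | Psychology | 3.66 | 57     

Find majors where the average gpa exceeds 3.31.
SELECT major, AVG(gpa)
FROM students
GROUP BY major
HAVING AVG(gpa) > 3.31

Result:
  Physics: avg=3.68
  Psychology: avg=3.32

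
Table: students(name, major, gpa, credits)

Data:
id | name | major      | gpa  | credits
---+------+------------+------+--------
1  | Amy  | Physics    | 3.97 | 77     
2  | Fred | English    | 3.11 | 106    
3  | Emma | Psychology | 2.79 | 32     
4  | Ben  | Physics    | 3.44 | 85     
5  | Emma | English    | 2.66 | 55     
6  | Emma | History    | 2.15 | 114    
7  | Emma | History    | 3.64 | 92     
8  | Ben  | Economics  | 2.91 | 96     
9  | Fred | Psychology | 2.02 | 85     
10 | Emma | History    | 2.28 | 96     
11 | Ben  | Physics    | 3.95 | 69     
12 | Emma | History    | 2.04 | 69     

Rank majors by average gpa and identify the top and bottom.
SELECT major, AVG(gpa)
FROM students
GROUP BY major
ORDER BY AVG(gpa)

All groups:
  Psychology: 2.41
  History: 2.53
  English: 2.89
  Economics: 2.91
  Physics: 3.79

Highest: Physics (3.79)
Lowest: Psychology (2.41)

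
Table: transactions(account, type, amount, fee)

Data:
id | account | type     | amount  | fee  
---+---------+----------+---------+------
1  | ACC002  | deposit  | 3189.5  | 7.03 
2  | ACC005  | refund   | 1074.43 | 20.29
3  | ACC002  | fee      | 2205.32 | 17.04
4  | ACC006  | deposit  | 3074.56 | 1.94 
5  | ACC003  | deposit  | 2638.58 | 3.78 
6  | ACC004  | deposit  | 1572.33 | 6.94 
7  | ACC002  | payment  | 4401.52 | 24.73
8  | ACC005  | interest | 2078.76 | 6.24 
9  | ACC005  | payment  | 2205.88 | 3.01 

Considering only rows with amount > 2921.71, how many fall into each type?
SELECT type, COUNT(*)
FROM transactions
WHERE amount > 2921.71
GROUP BY type

Note: WHERE filters rows before grouping.

Result:
  deposit: 2
  payment: 1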